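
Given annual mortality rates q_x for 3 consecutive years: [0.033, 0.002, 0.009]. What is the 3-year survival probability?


p_k = 1 - q_k for each year
Survival = product of (1 - q_k)
= 0.967 * 0.998 * 0.991
= 0.9564


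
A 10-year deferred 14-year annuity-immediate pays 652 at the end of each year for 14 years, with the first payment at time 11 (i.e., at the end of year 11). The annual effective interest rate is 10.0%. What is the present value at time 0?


PV at time 10 of the 14-year annuity-immediate:
a_n = 652 * (1-(1+0.1)^(-14))/0.1 = 4803.0802
Discount back 10 years to time 0:
PV = 4803.0802 * (1+0.1)^(-10)
= 4803.0802 * 0.385543
= 1851.7953


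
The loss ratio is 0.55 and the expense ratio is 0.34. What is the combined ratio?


Combined ratio = loss ratio + expense ratio
= 0.55 + 0.34
= 0.89


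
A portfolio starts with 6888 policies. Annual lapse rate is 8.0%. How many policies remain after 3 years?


remaining = initial * (1 - lapse)^years
= 6888 * (1 - 0.08)^3
= 6888 * 0.778688
= 5363.6029


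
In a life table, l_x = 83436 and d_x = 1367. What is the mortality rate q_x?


q_x = d_x / l_x
= 1367 / 83436
= 0.0164


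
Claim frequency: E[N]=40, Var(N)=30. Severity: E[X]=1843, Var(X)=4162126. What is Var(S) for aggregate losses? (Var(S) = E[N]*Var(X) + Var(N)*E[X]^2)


Var(S) = E[N]*Var(X) + Var(N)*E[X]^2
= 40*4162126 + 30*1843^2
= 166485040 + 101899470
= 2.6838e+08


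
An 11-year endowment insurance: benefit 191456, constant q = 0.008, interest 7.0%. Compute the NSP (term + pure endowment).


Term component = 11096.2506
Pure endowment = 11_p_x * v^11 * benefit = 0.915437 * 0.475093 * 191456 = 83267.5565
NSP = 94363.8071


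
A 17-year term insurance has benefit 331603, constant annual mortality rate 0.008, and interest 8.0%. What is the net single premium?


NSP = benefit * sum_{k=0}^{n-1} k_p_x * q * v^(k+1)
With constant q=0.008, v=0.925926
Sum = 0.069475
NSP = 331603 * 0.069475
= 23038.1703


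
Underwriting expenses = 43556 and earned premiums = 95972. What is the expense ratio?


Expense ratio = expenses / premiums
= 43556 / 95972
= 0.4538


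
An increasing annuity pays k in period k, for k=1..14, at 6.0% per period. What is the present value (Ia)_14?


(Ia)_n = sum_{k=1}^{n} k * v^k, v = 1/(1+i)
v = 0.943396
Sum computed term by term:
(Ia)_14 = 61.0078


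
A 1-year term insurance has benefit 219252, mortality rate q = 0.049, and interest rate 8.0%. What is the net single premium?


NSP = benefit * q * v
v = 1/(1+i) = 0.925926
NSP = 219252 * 0.049 * 0.925926
= 9947.5444


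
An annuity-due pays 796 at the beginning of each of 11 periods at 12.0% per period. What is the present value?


PV_due = PMT * (1-(1+i)^(-n))/i * (1+i)
PV_immediate = 4726.4085
PV_due = 4726.4085 * 1.12
= 5293.5775


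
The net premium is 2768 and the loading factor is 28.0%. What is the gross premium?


Gross = net * (1 + loading)
= 2768 * (1 + 0.28)
= 2768 * 1.28
= 3543.04


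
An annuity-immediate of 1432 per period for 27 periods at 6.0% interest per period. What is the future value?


FV = PMT * ((1+i)^n - 1) / i
= 1432 * ((1.06)^27 - 1) / 0.06
= 1432 * (4.822346 - 1) / 0.06
= 91226.6565


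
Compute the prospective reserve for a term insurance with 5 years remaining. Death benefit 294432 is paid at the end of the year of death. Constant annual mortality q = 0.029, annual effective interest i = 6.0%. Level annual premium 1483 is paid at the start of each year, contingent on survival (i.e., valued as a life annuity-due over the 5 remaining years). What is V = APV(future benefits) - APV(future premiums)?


v = 1/(1+i) = 0.943396
APV(future benefits) per unit = sum_{k=0}^{4} k_p_x * q * v^(k+1) = 0.115671
APV(future benefits) = 294432 * 0.115671 = 34057.1606
Life annuity-due factor ä_{x:5} = sum_{k=0}^{4} k_p_x * v^k = 4.227964
APV(future premiums) = 1483 * 4.227964 = 6270.0708
V = 34057.1606 - 6270.0708
= 27787.0898


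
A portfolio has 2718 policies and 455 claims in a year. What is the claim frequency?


frequency = claims / policies
= 455 / 2718
= 0.1674


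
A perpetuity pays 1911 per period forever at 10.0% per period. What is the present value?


PV = PMT / i
= 1911 / 0.1
= 19110.0


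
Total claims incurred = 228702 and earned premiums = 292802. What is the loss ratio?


Loss ratio = claims / premiums
= 228702 / 292802
= 0.7811


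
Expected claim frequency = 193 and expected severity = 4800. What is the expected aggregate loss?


E[S] = E[N] * E[X]
= 193 * 4800
= 926400


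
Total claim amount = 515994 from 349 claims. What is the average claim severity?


severity = total / number
= 515994 / 349
= 1478.4928


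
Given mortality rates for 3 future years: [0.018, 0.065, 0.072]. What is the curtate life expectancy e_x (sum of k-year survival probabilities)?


e_x = sum_{k=1}^{n} k_p_x
k_p_x values:
  1_p_x = 0.982
  2_p_x = 0.91817
  3_p_x = 0.852062
e_x = 2.7522


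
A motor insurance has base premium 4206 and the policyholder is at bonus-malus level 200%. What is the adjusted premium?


adjusted = base * BM_level / 100
= 4206 * 200 / 100
= 4206 * 2.0
= 8412.0


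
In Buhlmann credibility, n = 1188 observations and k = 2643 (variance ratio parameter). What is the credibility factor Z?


Z = n / (n + k)
= 1188 / (1188 + 2643)
= 1188 / 3831
= 0.3101


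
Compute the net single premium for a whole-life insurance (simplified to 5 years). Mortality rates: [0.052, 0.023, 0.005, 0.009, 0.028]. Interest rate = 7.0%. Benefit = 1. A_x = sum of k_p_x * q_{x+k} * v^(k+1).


v = 0.934579
Year 0: k_p_x=1.0, q=0.052, term=0.048598
Year 1: k_p_x=0.948, q=0.023, term=0.019044
Year 2: k_p_x=0.926196, q=0.005, term=0.00378
Year 3: k_p_x=0.921565, q=0.009, term=0.006328
Year 4: k_p_x=0.913271, q=0.028, term=0.018232
A_x = 0.096


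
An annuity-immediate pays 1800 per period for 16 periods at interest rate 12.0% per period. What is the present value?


PV = PMT * (1 - (1+i)^(-n)) / i
= 1800 * (1 - (1+0.12)^(-16)) / 0.12
= 1800 * (1 - 0.163122) / 0.12
= 1800 * 6.973986
= 12553.1751


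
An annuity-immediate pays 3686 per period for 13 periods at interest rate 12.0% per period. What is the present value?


PV = PMT * (1 - (1+i)^(-n)) / i
= 3686 * (1 - (1+0.12)^(-13)) / 0.12
= 3686 * (1 - 0.229174) / 0.12
= 3686 * 6.423548
= 23677.1995


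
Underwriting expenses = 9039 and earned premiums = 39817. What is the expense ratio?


Expense ratio = expenses / premiums
= 9039 / 39817
= 0.227


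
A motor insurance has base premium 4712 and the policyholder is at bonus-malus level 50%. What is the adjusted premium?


adjusted = base * BM_level / 100
= 4712 * 50 / 100
= 4712 * 0.5
= 2356.0


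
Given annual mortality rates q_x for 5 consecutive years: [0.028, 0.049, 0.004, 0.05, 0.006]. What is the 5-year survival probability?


p_k = 1 - q_k for each year
Survival = product of (1 - q_k)
= 0.972 * 0.951 * 0.996 * 0.95 * 0.994
= 0.8694


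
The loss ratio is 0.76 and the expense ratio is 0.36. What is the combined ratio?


Combined ratio = loss ratio + expense ratio
= 0.76 + 0.36
= 1.12


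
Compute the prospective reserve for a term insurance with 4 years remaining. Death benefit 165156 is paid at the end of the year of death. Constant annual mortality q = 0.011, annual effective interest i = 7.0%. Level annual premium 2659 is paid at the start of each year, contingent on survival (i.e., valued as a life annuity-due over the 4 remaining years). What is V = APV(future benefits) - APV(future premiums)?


v = 1/(1+i) = 0.934579
APV(future benefits) per unit = sum_{k=0}^{3} k_p_x * q * v^(k+1) = 0.036683
APV(future benefits) = 165156 * 0.036683 = 6058.4645
Life annuity-due factor ä_{x:4} = sum_{k=0}^{3} k_p_x * v^k = 3.568283
APV(future premiums) = 2659 * 3.568283 = 9488.0648
V = 6058.4645 - 9488.0648
= -3429.6003


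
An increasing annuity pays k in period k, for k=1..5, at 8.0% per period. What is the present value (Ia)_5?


(Ia)_n = sum_{k=1}^{n} k * v^k, v = 1/(1+i)
v = 0.925926
Sum computed term by term:
(Ia)_5 = 11.3651


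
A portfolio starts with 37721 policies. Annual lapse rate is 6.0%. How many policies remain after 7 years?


remaining = initial * (1 - lapse)^years
= 37721 * (1 - 0.06)^7
= 37721 * 0.648478
= 24461.2233


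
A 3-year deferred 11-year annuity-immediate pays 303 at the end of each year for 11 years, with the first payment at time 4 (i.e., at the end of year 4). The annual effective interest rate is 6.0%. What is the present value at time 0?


PV at time 3 of the 11-year annuity-immediate:
a_n = 303 * (1-(1+0.06)^(-11))/0.06 = 2389.723
Discount back 3 years to time 0:
PV = 2389.723 * (1+0.06)^(-3)
= 2389.723 * 0.839619
= 2006.4575


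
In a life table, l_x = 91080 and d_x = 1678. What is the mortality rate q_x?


q_x = d_x / l_x
= 1678 / 91080
= 0.0184


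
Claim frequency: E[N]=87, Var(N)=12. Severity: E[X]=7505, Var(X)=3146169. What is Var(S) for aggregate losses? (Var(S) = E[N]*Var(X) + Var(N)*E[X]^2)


Var(S) = E[N]*Var(X) + Var(N)*E[X]^2
= 87*3146169 + 12*7505^2
= 273716703 + 675900300
= 9.4962e+08


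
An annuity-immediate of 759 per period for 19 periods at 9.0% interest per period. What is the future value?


FV = PMT * ((1+i)^n - 1) / i
= 759 * ((1.09)^19 - 1) / 0.09
= 759 * (5.141661 - 1) / 0.09
= 34928.0099


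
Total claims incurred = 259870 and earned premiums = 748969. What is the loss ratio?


Loss ratio = claims / premiums
= 259870 / 748969
= 0.347


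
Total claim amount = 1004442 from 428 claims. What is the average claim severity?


severity = total / number
= 1004442 / 428
= 2346.8271


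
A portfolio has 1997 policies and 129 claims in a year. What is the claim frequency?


frequency = claims / policies
= 129 / 1997
= 0.0646


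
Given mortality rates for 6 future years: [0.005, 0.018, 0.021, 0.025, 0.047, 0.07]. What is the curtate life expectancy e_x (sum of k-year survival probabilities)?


e_x = sum_{k=1}^{n} k_p_x
k_p_x values:
  1_p_x = 0.995
  2_p_x = 0.97709
  3_p_x = 0.956571
  4_p_x = 0.932657
  5_p_x = 0.888822
  6_p_x = 0.826604
e_x = 5.5767


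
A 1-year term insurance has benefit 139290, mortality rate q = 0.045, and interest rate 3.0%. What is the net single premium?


NSP = benefit * q * v
v = 1/(1+i) = 0.970874
NSP = 139290 * 0.045 * 0.970874
= 6085.4854


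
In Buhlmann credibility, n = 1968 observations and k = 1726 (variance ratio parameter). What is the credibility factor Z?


Z = n / (n + k)
= 1968 / (1968 + 1726)
= 1968 / 3694
= 0.5328


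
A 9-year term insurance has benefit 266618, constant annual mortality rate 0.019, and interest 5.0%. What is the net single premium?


NSP = benefit * sum_{k=0}^{n-1} k_p_x * q * v^(k+1)
With constant q=0.019, v=0.952381
Sum = 0.126007
NSP = 266618 * 0.126007
= 33595.6251


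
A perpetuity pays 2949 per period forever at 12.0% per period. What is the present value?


PV = PMT / i
= 2949 / 0.12
= 24575.0


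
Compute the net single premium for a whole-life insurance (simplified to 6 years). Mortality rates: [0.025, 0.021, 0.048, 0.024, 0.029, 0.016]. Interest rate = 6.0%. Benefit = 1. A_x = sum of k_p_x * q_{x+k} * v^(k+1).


v = 0.943396
Year 0: k_p_x=1.0, q=0.025, term=0.023585
Year 1: k_p_x=0.975, q=0.021, term=0.018223
Year 2: k_p_x=0.954525, q=0.048, term=0.038469
Year 3: k_p_x=0.908708, q=0.024, term=0.017275
Year 4: k_p_x=0.886899, q=0.029, term=0.01922
Year 5: k_p_x=0.861179, q=0.016, term=0.009714
A_x = 0.1265


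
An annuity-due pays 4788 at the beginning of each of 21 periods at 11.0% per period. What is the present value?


PV_due = PMT * (1-(1+i)^(-n))/i * (1+i)
PV_immediate = 38663.437
PV_due = 38663.437 * 1.11
= 42916.415


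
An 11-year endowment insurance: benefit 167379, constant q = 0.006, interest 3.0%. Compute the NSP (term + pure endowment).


Term component = 9034.3812
Pure endowment = 11_p_x * v^11 * benefit = 0.935945 * 0.722421 * 167379 = 113172.7126
NSP = 122207.0938


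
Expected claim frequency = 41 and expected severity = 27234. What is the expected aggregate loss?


E[S] = E[N] * E[X]
= 41 * 27234
= 1.1166e+06


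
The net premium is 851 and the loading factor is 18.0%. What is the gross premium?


Gross = net * (1 + loading)
= 851 * (1 + 0.18)
= 851 * 1.18
= 1004.18


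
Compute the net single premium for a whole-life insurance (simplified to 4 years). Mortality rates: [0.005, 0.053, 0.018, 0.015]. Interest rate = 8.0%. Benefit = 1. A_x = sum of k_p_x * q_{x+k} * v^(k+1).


v = 0.925926
Year 0: k_p_x=1.0, q=0.005, term=0.00463
Year 1: k_p_x=0.995, q=0.053, term=0.045212
Year 2: k_p_x=0.942265, q=0.018, term=0.013464
Year 3: k_p_x=0.925304, q=0.015, term=0.010202
A_x = 0.0735


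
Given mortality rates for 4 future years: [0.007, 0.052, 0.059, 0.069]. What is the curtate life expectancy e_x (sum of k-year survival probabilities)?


e_x = sum_{k=1}^{n} k_p_x
k_p_x values:
  1_p_x = 0.993
  2_p_x = 0.941364
  3_p_x = 0.885824
  4_p_x = 0.824702
e_x = 3.6449


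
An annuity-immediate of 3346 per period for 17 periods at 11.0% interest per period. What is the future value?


FV = PMT * ((1+i)^n - 1) / i
= 3346 * ((1.11)^17 - 1) / 0.11
= 3346 * (5.895093 - 1) / 0.11
= 148899.82


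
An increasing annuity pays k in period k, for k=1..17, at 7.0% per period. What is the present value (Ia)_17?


(Ia)_n = sum_{k=1}^{n} k * v^k, v = 1/(1+i)
v = 0.934579
Sum computed term by term:
(Ia)_17 = 72.3555


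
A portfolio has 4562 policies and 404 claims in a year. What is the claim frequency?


frequency = claims / policies
= 404 / 4562
= 0.0886


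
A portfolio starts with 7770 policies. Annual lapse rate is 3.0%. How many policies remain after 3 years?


remaining = initial * (1 - lapse)^years
= 7770 * (1 - 0.03)^3
= 7770 * 0.912673
= 7091.4692


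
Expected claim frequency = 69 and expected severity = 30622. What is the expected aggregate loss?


E[S] = E[N] * E[X]
= 69 * 30622
= 2.1129e+06


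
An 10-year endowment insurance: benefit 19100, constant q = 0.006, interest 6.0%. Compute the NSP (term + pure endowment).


Term component = 823.416
Pure endowment = 10_p_x * v^10 * benefit = 0.941594 * 0.558395 * 19100 = 10042.4241
NSP = 10865.8401


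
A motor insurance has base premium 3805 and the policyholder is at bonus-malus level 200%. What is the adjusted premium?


adjusted = base * BM_level / 100
= 3805 * 200 / 100
= 3805 * 2.0
= 7610.0


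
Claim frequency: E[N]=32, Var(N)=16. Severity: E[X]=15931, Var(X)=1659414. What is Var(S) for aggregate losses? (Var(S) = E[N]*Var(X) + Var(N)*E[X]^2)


Var(S) = E[N]*Var(X) + Var(N)*E[X]^2
= 32*1659414 + 16*15931^2
= 53101248 + 4060748176
= 4.1138e+09


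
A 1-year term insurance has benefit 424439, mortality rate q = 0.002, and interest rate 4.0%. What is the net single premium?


NSP = benefit * q * v
v = 1/(1+i) = 0.961538
NSP = 424439 * 0.002 * 0.961538
= 816.2288


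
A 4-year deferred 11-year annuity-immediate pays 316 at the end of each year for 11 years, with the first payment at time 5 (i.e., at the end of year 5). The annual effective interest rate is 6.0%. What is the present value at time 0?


PV at time 4 of the 11-year annuity-immediate:
a_n = 316 * (1-(1+0.06)^(-11))/0.06 = 2492.2524
Discount back 4 years to time 0:
PV = 2492.2524 * (1+0.06)^(-4)
= 2492.2524 * 0.792094
= 1974.0973


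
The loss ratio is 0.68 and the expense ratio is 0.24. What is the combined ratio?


Combined ratio = loss ratio + expense ratio
= 0.68 + 0.24
= 0.92


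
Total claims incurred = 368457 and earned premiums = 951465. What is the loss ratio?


Loss ratio = claims / premiums
= 368457 / 951465
= 0.3873


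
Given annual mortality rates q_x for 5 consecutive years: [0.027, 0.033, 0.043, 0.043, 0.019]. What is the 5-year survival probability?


p_k = 1 - q_k for each year
Survival = product of (1 - q_k)
= 0.973 * 0.967 * 0.957 * 0.957 * 0.981
= 0.8453


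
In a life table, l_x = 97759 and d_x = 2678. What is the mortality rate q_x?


q_x = d_x / l_x
= 2678 / 97759
= 0.0274


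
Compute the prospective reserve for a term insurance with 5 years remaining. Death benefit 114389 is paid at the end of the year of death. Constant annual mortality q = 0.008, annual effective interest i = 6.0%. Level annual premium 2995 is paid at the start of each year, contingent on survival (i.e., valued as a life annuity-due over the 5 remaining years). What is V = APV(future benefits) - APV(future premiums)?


v = 1/(1+i) = 0.943396
APV(future benefits) per unit = sum_{k=0}^{4} k_p_x * q * v^(k+1) = 0.033195
APV(future benefits) = 114389 * 0.033195 = 3797.1458
Life annuity-due factor ä_{x:5} = sum_{k=0}^{4} k_p_x * v^k = 4.398341
APV(future premiums) = 2995 * 4.398341 = 13173.0311
V = 3797.1458 - 13173.0311
= -9375.8853


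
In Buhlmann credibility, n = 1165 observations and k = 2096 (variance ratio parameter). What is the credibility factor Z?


Z = n / (n + k)
= 1165 / (1165 + 2096)
= 1165 / 3261
= 0.3573


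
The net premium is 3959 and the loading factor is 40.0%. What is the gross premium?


Gross = net * (1 + loading)
= 3959 * (1 + 0.4)
= 3959 * 1.4
= 5542.6


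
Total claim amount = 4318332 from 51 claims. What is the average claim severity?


severity = total / number
= 4318332 / 51
= 84673.1765


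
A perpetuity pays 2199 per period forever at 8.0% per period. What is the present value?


PV = PMT / i
= 2199 / 0.08
= 27487.5


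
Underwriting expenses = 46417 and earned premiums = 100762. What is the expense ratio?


Expense ratio = expenses / premiums
= 46417 / 100762
= 0.4607


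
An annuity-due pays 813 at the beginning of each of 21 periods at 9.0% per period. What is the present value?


PV_due = PMT * (1-(1+i)^(-n))/i * (1+i)
PV_immediate = 7554.5942
PV_due = 7554.5942 * 1.09
= 8234.5076


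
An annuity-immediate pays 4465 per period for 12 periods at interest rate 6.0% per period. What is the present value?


PV = PMT * (1 - (1+i)^(-n)) / i
= 4465 * (1 - (1+0.06)^(-12)) / 0.06
= 4465 * (1 - 0.496969) / 0.06
= 4465 * 8.383844
= 37433.8632


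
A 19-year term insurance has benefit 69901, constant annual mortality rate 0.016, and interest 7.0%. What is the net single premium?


NSP = benefit * sum_{k=0}^{n-1} k_p_x * q * v^(k+1)
With constant q=0.016, v=0.934579
Sum = 0.148182
NSP = 69901 * 0.148182
= 10358.044


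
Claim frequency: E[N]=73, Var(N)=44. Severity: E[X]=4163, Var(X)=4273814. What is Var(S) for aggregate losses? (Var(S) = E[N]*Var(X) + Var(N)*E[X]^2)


Var(S) = E[N]*Var(X) + Var(N)*E[X]^2
= 73*4273814 + 44*4163^2
= 311988422 + 762545036
= 1.0745e+09


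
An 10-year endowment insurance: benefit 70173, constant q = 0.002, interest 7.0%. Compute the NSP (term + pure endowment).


Term component = 977.9907
Pure endowment = 10_p_x * v^10 * benefit = 0.980179 * 0.508349 * 70173 = 34965.3339
NSP = 35943.3246


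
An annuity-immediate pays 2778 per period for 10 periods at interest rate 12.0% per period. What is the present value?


PV = PMT * (1 - (1+i)^(-n)) / i
= 2778 * (1 - (1+0.12)^(-10)) / 0.12
= 2778 * (1 - 0.321973) / 0.12
= 2778 * 5.650223
= 15696.3196


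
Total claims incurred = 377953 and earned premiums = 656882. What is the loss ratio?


Loss ratio = claims / premiums
= 377953 / 656882
= 0.5754


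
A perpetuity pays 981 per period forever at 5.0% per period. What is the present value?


PV = PMT / i
= 981 / 0.05
= 19620.0


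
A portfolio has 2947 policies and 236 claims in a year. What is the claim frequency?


frequency = claims / policies
= 236 / 2947
= 0.0801


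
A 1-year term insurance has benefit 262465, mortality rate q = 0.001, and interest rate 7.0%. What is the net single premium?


NSP = benefit * q * v
v = 1/(1+i) = 0.934579
NSP = 262465 * 0.001 * 0.934579
= 245.2944


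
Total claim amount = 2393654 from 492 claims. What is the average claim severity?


severity = total / number
= 2393654 / 492
= 4865.1504


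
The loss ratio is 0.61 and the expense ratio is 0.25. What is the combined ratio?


Combined ratio = loss ratio + expense ratio
= 0.61 + 0.25
= 0.86


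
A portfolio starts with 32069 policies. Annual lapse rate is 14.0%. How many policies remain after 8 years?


remaining = initial * (1 - lapse)^years
= 32069 * (1 - 0.14)^8
= 32069 * 0.299218
= 9595.6197


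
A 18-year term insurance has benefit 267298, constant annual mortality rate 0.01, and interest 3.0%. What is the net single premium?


NSP = benefit * sum_{k=0}^{n-1} k_p_x * q * v^(k+1)
With constant q=0.01, v=0.970874
Sum = 0.127453
NSP = 267298 * 0.127453
= 34067.873


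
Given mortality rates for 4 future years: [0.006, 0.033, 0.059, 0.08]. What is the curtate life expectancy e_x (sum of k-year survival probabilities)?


e_x = sum_{k=1}^{n} k_p_x
k_p_x values:
  1_p_x = 0.994
  2_p_x = 0.961198
  3_p_x = 0.904487
  4_p_x = 0.832128
e_x = 3.6918


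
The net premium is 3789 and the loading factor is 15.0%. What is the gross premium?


Gross = net * (1 + loading)
= 3789 * (1 + 0.15)
= 3789 * 1.15
= 4357.35


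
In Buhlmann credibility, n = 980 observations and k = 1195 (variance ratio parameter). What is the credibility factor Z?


Z = n / (n + k)
= 980 / (980 + 1195)
= 980 / 2175
= 0.4506


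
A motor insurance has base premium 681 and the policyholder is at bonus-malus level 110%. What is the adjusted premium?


adjusted = base * BM_level / 100
= 681 * 110 / 100
= 681 * 1.1
= 749.1


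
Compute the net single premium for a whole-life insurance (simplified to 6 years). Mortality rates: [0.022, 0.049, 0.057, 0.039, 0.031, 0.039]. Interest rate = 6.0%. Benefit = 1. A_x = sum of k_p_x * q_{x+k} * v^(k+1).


v = 0.943396
Year 0: k_p_x=1.0, q=0.022, term=0.020755
Year 1: k_p_x=0.978, q=0.049, term=0.04265
Year 2: k_p_x=0.930078, q=0.057, term=0.044512
Year 3: k_p_x=0.877064, q=0.039, term=0.027094
Year 4: k_p_x=0.842858, q=0.031, term=0.019525
Year 5: k_p_x=0.816729, q=0.039, term=0.022455
A_x = 0.177


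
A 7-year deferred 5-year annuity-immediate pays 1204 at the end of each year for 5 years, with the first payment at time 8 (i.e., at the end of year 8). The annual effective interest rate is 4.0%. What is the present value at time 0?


PV at time 7 of the 5-year annuity-immediate:
a_n = 1204 * (1-(1+0.04)^(-5))/0.04 = 5359.9941
Discount back 7 years to time 0:
PV = 5359.9941 * (1+0.04)^(-7)
= 5359.9941 * 0.759918
= 4073.155


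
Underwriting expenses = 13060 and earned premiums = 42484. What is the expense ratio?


Expense ratio = expenses / premiums
= 13060 / 42484
= 0.3074


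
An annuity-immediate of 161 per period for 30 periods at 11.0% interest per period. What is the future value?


FV = PMT * ((1+i)^n - 1) / i
= 161 * ((1.11)^30 - 1) / 0.11
= 161 * (22.892297 - 1) / 0.11
= 32042.3613


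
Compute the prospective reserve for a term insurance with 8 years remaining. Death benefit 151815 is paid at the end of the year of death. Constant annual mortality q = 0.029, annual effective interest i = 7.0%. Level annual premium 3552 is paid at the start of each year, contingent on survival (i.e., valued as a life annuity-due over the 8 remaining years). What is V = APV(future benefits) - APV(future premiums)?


v = 1/(1+i) = 0.934579
APV(future benefits) per unit = sum_{k=0}^{7} k_p_x * q * v^(k+1) = 0.158205
APV(future benefits) = 151815 * 0.158205 = 24017.8681
Life annuity-due factor ä_{x:8} = sum_{k=0}^{7} k_p_x * v^k = 5.837213
APV(future premiums) = 3552 * 5.837213 = 20733.7811
V = 24017.8681 - 20733.7811
= 3284.087


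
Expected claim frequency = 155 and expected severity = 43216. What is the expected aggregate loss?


E[S] = E[N] * E[X]
= 155 * 43216
= 6.6985e+06


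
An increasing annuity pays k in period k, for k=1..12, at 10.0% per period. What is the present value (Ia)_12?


(Ia)_n = sum_{k=1}^{n} k * v^k, v = 1/(1+i)
v = 0.909091
Sum computed term by term:
(Ia)_12 = 36.7149


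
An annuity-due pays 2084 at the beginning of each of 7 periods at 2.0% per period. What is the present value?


PV_due = PMT * (1-(1+i)^(-n))/i * (1+i)
PV_immediate = 13487.6294
PV_due = 13487.6294 * 1.02
= 13757.382


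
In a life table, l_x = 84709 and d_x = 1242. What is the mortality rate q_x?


q_x = d_x / l_x
= 1242 / 84709
= 0.0147


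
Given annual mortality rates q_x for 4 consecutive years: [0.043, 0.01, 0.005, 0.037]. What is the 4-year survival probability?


p_k = 1 - q_k for each year
Survival = product of (1 - q_k)
= 0.957 * 0.99 * 0.995 * 0.963
= 0.9078


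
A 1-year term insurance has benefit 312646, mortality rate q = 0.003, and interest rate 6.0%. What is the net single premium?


NSP = benefit * q * v
v = 1/(1+i) = 0.943396
NSP = 312646 * 0.003 * 0.943396
= 884.8472


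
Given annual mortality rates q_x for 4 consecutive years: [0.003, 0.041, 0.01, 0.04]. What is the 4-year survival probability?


p_k = 1 - q_k for each year
Survival = product of (1 - q_k)
= 0.997 * 0.959 * 0.99 * 0.96
= 0.9087


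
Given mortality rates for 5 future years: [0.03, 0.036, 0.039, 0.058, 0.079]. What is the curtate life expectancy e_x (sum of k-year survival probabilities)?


e_x = sum_{k=1}^{n} k_p_x
k_p_x values:
  1_p_x = 0.97
  2_p_x = 0.93508
  3_p_x = 0.898612
  4_p_x = 0.846492
  5_p_x = 0.779619
e_x = 4.4298


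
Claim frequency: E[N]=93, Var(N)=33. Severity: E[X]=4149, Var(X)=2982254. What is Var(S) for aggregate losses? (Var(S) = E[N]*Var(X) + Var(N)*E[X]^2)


Var(S) = E[N]*Var(X) + Var(N)*E[X]^2
= 93*2982254 + 33*4149^2
= 277349622 + 568068633
= 8.4542e+08


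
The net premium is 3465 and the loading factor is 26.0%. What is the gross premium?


Gross = net * (1 + loading)
= 3465 * (1 + 0.26)
= 3465 * 1.26
= 4365.9


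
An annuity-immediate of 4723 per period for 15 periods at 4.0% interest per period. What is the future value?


FV = PMT * ((1+i)^n - 1) / i
= 4723 * ((1.04)^15 - 1) / 0.04
= 4723 * (1.800944 - 1) / 0.04
= 94571.4044


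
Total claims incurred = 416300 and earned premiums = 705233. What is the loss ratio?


Loss ratio = claims / premiums
= 416300 / 705233
= 0.5903


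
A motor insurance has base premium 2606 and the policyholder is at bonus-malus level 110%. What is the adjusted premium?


adjusted = base * BM_level / 100
= 2606 * 110 / 100
= 2606 * 1.1
= 2866.6


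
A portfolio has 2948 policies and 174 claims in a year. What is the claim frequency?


frequency = claims / policies
= 174 / 2948
= 0.059


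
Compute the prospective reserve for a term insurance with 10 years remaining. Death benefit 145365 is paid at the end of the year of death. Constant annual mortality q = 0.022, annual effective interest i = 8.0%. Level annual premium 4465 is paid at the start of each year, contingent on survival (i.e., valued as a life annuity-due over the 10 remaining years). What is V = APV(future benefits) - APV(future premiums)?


v = 1/(1+i) = 0.925926
APV(future benefits) per unit = sum_{k=0}^{9} k_p_x * q * v^(k+1) = 0.135708
APV(future benefits) = 145365 * 0.135708 = 19727.154
Life annuity-due factor ä_{x:10} = sum_{k=0}^{9} k_p_x * v^k = 6.662016
APV(future premiums) = 4465 * 6.662016 = 29745.9005
V = 19727.154 - 29745.9005
= -10018.7465


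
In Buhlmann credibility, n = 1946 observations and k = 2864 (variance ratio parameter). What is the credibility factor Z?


Z = n / (n + k)
= 1946 / (1946 + 2864)
= 1946 / 4810
= 0.4046


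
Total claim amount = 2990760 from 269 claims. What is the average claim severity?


severity = total / number
= 2990760 / 269
= 11118.0669


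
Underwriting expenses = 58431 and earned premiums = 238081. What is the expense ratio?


Expense ratio = expenses / premiums
= 58431 / 238081
= 0.2454


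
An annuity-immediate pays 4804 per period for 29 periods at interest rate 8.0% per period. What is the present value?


PV = PMT * (1 - (1+i)^(-n)) / i
= 4804 * (1 - (1+0.08)^(-29)) / 0.08
= 4804 * (1 - 0.107328) / 0.08
= 4804 * 11.158406
= 53604.9825


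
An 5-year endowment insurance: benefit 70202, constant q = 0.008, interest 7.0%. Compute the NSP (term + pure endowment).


Term component = 2268.6449
Pure endowment = 5_p_x * v^5 * benefit = 0.960635 * 0.712986 * 70202 = 48082.7122
NSP = 50351.3571


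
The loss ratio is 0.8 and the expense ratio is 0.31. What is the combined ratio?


Combined ratio = loss ratio + expense ratio
= 0.8 + 0.31
= 1.11


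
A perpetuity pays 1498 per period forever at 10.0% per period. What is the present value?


PV = PMT / i
= 1498 / 0.1
= 14980.0


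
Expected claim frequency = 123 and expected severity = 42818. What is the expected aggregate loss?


E[S] = E[N] * E[X]
= 123 * 42818
= 5.2666e+06


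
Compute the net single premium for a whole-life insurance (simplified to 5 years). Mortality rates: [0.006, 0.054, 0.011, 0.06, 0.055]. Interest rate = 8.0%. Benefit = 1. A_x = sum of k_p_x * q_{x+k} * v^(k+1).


v = 0.925926
Year 0: k_p_x=1.0, q=0.006, term=0.005556
Year 1: k_p_x=0.994, q=0.054, term=0.046019
Year 2: k_p_x=0.940324, q=0.011, term=0.008211
Year 3: k_p_x=0.92998, q=0.06, term=0.041014
Year 4: k_p_x=0.874182, q=0.055, term=0.032722
A_x = 0.1335


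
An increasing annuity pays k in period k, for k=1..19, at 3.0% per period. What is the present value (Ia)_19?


(Ia)_n = sum_{k=1}^{n} k * v^k, v = 1/(1+i)
v = 0.970874
Sum computed term by term:
(Ia)_19 = 130.6026


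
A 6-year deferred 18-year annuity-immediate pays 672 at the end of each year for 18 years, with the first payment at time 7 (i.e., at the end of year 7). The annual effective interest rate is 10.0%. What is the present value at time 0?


PV at time 6 of the 18-year annuity-immediate:
a_n = 672 * (1-(1+0.1)^(-18))/0.1 = 5511.3489
Discount back 6 years to time 0:
PV = 5511.3489 * (1+0.1)^(-6)
= 5511.3489 * 0.564474
= 3111.0128


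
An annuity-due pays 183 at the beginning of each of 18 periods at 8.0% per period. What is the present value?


PV_due = PMT * (1-(1+i)^(-n))/i * (1+i)
PV_immediate = 1715.0553
PV_due = 1715.0553 * 1.08
= 1852.2598


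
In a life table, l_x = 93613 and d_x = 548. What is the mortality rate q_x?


q_x = d_x / l_x
= 548 / 93613
= 0.0059


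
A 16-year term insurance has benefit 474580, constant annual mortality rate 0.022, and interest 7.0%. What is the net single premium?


NSP = benefit * sum_{k=0}^{n-1} k_p_x * q * v^(k+1)
With constant q=0.022, v=0.934579
Sum = 0.182387
NSP = 474580 * 0.182387
= 86557.1936


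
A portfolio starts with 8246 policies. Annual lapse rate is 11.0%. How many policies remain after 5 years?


remaining = initial * (1 - lapse)^years
= 8246 * (1 - 0.11)^5
= 8246 * 0.558406
= 4604.6154


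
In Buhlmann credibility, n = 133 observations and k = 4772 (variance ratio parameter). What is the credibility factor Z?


Z = n / (n + k)
= 133 / (133 + 4772)
= 133 / 4905
= 0.0271


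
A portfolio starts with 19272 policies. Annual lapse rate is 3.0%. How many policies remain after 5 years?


remaining = initial * (1 - lapse)^years
= 19272 * (1 - 0.03)^5
= 19272 * 0.858734
= 16549.5221


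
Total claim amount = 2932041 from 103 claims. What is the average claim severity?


severity = total / number
= 2932041 / 103
= 28466.4175


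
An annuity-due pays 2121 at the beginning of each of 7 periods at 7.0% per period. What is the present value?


PV_due = PMT * (1-(1+i)^(-n))/i * (1+i)
PV_immediate = 11430.6828
PV_due = 11430.6828 * 1.07
= 12230.8306


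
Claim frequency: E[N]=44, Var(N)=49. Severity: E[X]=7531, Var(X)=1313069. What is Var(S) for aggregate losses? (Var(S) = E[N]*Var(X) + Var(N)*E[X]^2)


Var(S) = E[N]*Var(X) + Var(N)*E[X]^2
= 44*1313069 + 49*7531^2
= 57775036 + 2779082089
= 2.8369e+09


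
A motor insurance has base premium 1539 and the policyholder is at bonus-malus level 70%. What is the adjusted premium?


adjusted = base * BM_level / 100
= 1539 * 70 / 100
= 1539 * 0.7
= 1077.3


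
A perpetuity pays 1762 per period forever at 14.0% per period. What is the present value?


PV = PMT / i
= 1762 / 0.14
= 12585.7143


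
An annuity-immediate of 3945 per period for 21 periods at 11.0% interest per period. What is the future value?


FV = PMT * ((1+i)^n - 1) / i
= 3945 * ((1.11)^21 - 1) / 0.11
= 3945 * (8.949166 - 1) / 0.11
= 285085.9918


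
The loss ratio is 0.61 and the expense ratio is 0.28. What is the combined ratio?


Combined ratio = loss ratio + expense ratio
= 0.61 + 0.28
= 0.89


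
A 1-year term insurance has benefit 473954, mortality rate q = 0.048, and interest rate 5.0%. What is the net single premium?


NSP = benefit * q * v
v = 1/(1+i) = 0.952381
NSP = 473954 * 0.048 * 0.952381
= 21666.4686


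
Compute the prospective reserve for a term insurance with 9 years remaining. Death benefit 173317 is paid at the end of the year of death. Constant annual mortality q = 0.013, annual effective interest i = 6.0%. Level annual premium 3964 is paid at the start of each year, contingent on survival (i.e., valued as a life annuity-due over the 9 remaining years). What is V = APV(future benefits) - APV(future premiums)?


v = 1/(1+i) = 0.943396
APV(future benefits) per unit = sum_{k=0}^{8} k_p_x * q * v^(k+1) = 0.084386
APV(future benefits) = 173317 * 0.084386 = 14625.5232
Life annuity-due factor ä_{x:9} = sum_{k=0}^{8} k_p_x * v^k = 6.880702
APV(future premiums) = 3964 * 6.880702 = 27275.1034
V = 14625.5232 - 27275.1034
= -12649.5802


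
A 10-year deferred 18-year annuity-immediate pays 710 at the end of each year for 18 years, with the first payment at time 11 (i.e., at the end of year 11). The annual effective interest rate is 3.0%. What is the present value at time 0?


PV at time 10 of the 18-year annuity-immediate:
a_n = 710 * (1-(1+0.03)^(-18))/0.03 = 9764.9943
Discount back 10 years to time 0:
PV = 9764.9943 * (1+0.03)^(-10)
= 9764.9943 * 0.744094
= 7266.0728


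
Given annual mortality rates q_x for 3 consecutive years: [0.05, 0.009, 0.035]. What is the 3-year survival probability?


p_k = 1 - q_k for each year
Survival = product of (1 - q_k)
= 0.95 * 0.991 * 0.965
= 0.9085


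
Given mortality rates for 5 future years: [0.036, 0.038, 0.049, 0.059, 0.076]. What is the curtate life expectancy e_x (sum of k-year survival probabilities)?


e_x = sum_{k=1}^{n} k_p_x
k_p_x values:
  1_p_x = 0.964
  2_p_x = 0.927368
  3_p_x = 0.881927
  4_p_x = 0.829893
  5_p_x = 0.766821
e_x = 4.37


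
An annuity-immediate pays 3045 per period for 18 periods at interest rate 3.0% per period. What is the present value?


PV = PMT * (1 - (1+i)^(-n)) / i
= 3045 * (1 - (1+0.03)^(-18)) / 0.03
= 3045 * (1 - 0.587395) / 0.03
= 3045 * 13.753513
= 41879.4473


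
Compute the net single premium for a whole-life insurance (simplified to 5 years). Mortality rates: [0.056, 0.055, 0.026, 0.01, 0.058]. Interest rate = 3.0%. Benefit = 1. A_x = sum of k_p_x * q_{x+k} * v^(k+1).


v = 0.970874
Year 0: k_p_x=1.0, q=0.056, term=0.054369
Year 1: k_p_x=0.944, q=0.055, term=0.04894
Year 2: k_p_x=0.89208, q=0.026, term=0.021226
Year 3: k_p_x=0.868886, q=0.01, term=0.00772
Year 4: k_p_x=0.860197, q=0.058, term=0.043037
A_x = 0.1753


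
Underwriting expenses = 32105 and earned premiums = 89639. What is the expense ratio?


Expense ratio = expenses / premiums
= 32105 / 89639
= 0.3582


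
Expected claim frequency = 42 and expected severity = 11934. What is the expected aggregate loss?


E[S] = E[N] * E[X]
= 42 * 11934
= 501228


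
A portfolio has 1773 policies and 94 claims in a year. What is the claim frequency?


frequency = claims / policies
= 94 / 1773
= 0.053


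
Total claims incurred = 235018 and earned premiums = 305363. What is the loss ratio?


Loss ratio = claims / premiums
= 235018 / 305363
= 0.7696


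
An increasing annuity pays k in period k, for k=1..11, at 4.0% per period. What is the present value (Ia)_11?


(Ia)_n = sum_{k=1}^{n} k * v^k, v = 1/(1+i)
v = 0.961538
Sum computed term by term:
(Ia)_11 = 49.1376


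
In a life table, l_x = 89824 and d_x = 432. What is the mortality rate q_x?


q_x = d_x / l_x
= 432 / 89824
= 0.0048


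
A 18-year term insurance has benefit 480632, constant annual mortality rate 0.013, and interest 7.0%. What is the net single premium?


NSP = benefit * sum_{k=0}^{n-1} k_p_x * q * v^(k+1)
With constant q=0.013, v=0.934579
Sum = 0.120011
NSP = 480632 * 0.120011
= 57681.0877


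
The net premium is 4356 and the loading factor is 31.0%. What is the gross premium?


Gross = net * (1 + loading)
= 4356 * (1 + 0.31)
= 4356 * 1.31
= 5706.36


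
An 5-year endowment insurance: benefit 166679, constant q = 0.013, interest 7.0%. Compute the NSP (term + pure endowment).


Term component = 8671.7079
Pure endowment = 5_p_x * v^5 * benefit = 0.936668 * 0.712986 * 166679 = 111313.4802
NSP = 119985.1881


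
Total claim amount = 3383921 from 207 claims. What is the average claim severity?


severity = total / number
= 3383921 / 207
= 16347.4444


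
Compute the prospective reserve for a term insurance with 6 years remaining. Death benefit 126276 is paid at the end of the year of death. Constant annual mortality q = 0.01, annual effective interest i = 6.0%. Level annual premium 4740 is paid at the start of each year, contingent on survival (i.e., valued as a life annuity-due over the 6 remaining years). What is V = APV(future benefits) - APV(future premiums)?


v = 1/(1+i) = 0.943396
APV(future benefits) per unit = sum_{k=0}^{5} k_p_x * q * v^(k+1) = 0.048042
APV(future benefits) = 126276 * 0.048042 = 6066.5452
Life annuity-due factor ä_{x:6} = sum_{k=0}^{5} k_p_x * v^k = 5.092447
APV(future premiums) = 4740 * 5.092447 = 24138.197
V = 6066.5452 - 24138.197
= -18071.6518


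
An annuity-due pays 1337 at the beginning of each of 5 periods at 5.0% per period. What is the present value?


PV_due = PMT * (1-(1+i)^(-n))/i * (1+i)
PV_immediate = 5788.5103
PV_due = 5788.5103 * 1.05
= 6077.9358


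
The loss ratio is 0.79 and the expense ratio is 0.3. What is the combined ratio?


Combined ratio = loss ratio + expense ratio
= 0.79 + 0.3
= 1.09


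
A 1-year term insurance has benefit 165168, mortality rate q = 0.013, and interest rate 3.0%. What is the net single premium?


NSP = benefit * q * v
v = 1/(1+i) = 0.970874
NSP = 165168 * 0.013 * 0.970874
= 2084.6447


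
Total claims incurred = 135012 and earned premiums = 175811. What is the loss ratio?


Loss ratio = claims / premiums
= 135012 / 175811
= 0.7679


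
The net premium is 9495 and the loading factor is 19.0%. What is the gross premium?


Gross = net * (1 + loading)
= 9495 * (1 + 0.19)
= 9495 * 1.19
= 11299.05


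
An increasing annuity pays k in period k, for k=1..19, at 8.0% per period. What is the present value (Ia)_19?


(Ia)_n = sum_{k=1}^{n} k * v^k, v = 1/(1+i)
v = 0.925926
Sum computed term by term:
(Ia)_19 = 74.617


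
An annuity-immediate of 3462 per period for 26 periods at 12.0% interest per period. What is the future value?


FV = PMT * ((1+i)^n - 1) / i
= 3462 * ((1.12)^26 - 1) / 0.12
= 3462 * (19.040072 - 1) / 0.12
= 520456.0811


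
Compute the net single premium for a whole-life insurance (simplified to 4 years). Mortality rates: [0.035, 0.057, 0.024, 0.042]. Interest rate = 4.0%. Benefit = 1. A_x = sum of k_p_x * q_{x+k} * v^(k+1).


v = 0.961538
Year 0: k_p_x=1.0, q=0.035, term=0.033654
Year 1: k_p_x=0.965, q=0.057, term=0.050855
Year 2: k_p_x=0.909995, q=0.024, term=0.019416
Year 3: k_p_x=0.888155, q=0.042, term=0.031886
A_x = 0.1358


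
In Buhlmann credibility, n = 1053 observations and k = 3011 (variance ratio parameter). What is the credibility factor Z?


Z = n / (n + k)
= 1053 / (1053 + 3011)
= 1053 / 4064
= 0.2591
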